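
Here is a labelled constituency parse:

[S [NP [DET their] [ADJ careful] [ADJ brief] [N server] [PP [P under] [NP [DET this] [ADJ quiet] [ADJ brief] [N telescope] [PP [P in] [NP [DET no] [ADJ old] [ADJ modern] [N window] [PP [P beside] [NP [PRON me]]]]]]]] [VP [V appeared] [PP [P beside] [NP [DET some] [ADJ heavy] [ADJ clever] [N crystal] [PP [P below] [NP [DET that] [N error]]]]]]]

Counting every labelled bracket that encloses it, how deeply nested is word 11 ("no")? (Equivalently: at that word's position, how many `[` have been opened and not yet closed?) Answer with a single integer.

Counting open brackets not yet closed at "no": [S [NP [PP [NP [PP [NP [DET = 7.

7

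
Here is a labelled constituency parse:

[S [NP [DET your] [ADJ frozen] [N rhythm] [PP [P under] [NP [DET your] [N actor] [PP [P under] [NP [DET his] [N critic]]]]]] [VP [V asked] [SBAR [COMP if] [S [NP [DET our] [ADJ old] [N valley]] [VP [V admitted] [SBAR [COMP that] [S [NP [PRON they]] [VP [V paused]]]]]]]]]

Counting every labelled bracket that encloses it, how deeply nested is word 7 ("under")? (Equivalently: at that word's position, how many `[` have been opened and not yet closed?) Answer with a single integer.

The word sits inside P, which is inside PP, inside NP, inside PP, inside NP, inside S — 6 brackets in all.

6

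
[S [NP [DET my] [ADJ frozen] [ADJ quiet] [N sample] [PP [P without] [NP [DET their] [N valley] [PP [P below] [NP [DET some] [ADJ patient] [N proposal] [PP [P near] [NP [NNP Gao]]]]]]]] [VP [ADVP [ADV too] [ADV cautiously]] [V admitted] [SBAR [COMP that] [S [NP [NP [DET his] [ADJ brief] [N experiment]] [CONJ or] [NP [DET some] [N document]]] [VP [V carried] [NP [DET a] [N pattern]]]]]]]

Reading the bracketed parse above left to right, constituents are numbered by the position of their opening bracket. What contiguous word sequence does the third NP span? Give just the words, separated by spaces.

Opening `[NP` markers occur at word positions 1, 6, 9, 13, 18, 18, 22, 25; the third of these opens the constituent [NP some patient proposal near Gao].

some patient proposal near Gao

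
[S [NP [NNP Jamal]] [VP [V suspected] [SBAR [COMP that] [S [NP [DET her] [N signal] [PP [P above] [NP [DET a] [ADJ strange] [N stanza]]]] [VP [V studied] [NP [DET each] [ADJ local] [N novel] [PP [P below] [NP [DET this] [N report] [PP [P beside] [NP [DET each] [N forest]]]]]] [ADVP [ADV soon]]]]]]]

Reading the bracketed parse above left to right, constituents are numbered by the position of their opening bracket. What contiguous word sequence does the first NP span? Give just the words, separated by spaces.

Jamal

The NP opening brackets appear, in order, over: "Jamal"; "her signal above a strange stanza"; "a strange stanza"; "each local novel below this report beside each forest"; "this report beside each forest"; "each forest". The first one spans "Jamal".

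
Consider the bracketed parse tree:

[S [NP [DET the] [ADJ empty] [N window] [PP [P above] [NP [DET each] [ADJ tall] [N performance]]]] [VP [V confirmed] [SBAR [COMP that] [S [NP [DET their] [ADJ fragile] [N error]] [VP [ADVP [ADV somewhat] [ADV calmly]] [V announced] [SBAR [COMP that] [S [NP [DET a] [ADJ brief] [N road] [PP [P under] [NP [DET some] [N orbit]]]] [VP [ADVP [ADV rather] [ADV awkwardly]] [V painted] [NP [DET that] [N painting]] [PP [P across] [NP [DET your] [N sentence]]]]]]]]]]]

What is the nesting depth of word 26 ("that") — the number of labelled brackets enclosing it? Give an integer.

Counting open brackets not yet closed at "that": [S [VP [SBAR [S [VP [SBAR [S [VP [NP [DET = 10.

10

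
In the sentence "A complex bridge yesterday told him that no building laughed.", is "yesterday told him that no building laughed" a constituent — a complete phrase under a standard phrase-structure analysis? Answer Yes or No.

These words form the whole verb phrase headed by "told", so yes — one constituent.

Yes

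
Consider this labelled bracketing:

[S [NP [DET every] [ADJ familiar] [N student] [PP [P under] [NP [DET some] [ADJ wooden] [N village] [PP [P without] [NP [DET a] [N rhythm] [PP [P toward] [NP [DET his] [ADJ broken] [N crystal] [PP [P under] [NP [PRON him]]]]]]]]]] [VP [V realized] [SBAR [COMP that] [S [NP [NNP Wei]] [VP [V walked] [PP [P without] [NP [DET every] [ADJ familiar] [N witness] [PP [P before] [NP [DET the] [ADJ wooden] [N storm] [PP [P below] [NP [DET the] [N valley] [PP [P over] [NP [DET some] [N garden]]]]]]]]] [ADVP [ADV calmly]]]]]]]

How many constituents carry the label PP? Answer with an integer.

8

The PP constituents are: [PP under some wooden village without a rhythm toward his broken crystal under him]; [PP without a rhythm toward his broken crystal under him]; [PP toward his broken crystal under him]; [PP under him]; [PP without every familiar witness before the wooden storm below the valley over some garden]; [PP before the wooden storm below the valley over some garden] …. Total: 8.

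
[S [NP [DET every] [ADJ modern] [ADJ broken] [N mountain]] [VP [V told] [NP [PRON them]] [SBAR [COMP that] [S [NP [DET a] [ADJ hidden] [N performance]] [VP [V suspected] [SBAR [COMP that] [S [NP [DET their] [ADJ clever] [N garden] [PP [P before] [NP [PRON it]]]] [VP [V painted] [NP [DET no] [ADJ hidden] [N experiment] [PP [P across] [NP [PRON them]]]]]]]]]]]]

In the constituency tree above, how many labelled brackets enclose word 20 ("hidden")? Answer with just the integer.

10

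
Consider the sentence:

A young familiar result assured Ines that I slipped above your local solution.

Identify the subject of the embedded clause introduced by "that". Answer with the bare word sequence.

I

In the embedded clause introduced by "that" the verb is "slipped"; the NP preceding it, "I", is the subject.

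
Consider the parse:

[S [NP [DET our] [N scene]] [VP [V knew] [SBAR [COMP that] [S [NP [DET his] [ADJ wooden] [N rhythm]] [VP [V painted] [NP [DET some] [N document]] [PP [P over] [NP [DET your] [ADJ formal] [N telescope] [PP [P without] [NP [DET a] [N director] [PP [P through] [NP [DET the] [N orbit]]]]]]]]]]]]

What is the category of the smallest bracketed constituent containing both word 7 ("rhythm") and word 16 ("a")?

S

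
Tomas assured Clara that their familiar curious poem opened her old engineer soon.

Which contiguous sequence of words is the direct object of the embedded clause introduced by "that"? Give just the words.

her old engineer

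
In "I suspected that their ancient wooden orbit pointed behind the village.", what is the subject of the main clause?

I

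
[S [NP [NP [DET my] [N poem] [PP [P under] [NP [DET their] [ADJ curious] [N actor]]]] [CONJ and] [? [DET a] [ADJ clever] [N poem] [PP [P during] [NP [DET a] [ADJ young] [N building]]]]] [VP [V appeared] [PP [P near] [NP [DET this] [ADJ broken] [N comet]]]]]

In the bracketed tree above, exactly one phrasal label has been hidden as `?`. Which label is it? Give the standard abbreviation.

The `?` node immediately contains: DET 'a', ADJ 'clever', N 'poem', PP. That is the internal structure of a noun phrase, so the label is NP.

NP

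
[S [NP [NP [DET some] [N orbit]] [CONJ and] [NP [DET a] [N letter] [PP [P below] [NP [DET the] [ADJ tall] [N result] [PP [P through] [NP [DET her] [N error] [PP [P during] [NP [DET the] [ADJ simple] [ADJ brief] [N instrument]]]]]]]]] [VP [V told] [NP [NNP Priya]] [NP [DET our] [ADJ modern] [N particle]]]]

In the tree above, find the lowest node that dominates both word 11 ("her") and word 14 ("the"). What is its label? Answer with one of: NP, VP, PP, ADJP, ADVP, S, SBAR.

Both words fall inside [NP her error during the simple brief instrument] (words 11–17), and no smaller constituent contains them both. Label: NP.

NP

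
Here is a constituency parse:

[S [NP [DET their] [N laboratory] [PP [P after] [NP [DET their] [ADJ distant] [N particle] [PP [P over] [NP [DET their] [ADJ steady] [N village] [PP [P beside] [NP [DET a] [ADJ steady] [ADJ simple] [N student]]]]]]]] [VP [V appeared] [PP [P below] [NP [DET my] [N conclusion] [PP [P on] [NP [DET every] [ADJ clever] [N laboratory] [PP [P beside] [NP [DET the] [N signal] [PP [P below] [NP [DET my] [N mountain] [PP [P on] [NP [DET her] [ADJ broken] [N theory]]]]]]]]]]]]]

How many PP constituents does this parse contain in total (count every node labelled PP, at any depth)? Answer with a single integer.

8

Listing each PP by its span: [PP after their distant particle over their steady village beside a steady simple student]; [PP over their steady village beside a steady simple student]; [PP beside a steady simple student]; [PP below my conclusion on every clever laboratory beside the signal below my mountain on her broken theory]; [PP on every clever laboratory beside the signal below my mountain on her broken theory]; [PP beside the signal below my mountain on her broken theory] … — that makes 8.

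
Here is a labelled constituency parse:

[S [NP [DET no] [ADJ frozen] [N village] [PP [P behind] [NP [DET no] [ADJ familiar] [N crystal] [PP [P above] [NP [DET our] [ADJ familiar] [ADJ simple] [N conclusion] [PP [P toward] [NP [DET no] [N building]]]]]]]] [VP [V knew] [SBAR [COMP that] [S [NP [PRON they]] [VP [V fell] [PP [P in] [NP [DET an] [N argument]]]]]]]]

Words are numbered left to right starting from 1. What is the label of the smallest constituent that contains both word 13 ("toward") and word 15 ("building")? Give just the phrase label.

PP

Word 13 lies under S → NP → PP → NP → PP → NP → PP → P; word 15 lies under S → NP → PP → NP → PP → NP → PP → NP → N. The lowest shared node is the PP.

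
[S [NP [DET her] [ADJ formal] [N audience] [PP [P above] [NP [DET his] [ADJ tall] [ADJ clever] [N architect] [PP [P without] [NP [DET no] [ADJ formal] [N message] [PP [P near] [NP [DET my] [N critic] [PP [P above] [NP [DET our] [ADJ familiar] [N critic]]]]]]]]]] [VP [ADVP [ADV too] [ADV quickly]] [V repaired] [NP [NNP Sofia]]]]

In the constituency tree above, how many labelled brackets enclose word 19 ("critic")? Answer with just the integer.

11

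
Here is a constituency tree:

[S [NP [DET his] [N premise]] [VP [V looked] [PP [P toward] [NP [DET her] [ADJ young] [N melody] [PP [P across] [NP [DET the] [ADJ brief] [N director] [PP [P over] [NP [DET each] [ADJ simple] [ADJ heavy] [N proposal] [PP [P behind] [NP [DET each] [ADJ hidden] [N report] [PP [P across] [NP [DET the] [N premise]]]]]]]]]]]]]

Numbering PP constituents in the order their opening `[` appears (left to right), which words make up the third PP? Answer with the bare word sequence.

The PP opening brackets appear, in order, over: "toward her young melody across the brief director over each simple heavy proposal behind each hidden report across the premise"; "across the brief director over each simple heavy proposal behind each hidden report across the premise"; "over each simple heavy proposal behind each hidden report across the premise"; "behind each hidden report across the premise"; "across the premise". The third one spans "over each simple heavy proposal behind each hidden report across the premise".

over each simple heavy proposal behind each hidden report across the premise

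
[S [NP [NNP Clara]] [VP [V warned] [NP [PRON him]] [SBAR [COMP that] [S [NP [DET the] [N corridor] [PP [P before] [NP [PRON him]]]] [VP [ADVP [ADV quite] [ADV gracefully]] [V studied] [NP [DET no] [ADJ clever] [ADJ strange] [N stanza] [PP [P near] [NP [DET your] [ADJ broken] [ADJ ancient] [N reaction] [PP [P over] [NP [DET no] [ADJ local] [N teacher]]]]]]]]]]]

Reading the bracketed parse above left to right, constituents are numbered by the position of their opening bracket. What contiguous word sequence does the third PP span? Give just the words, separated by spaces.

over no local teacher

Opening `[PP` markers occur at word positions 7, 16, 21; the third of these opens the constituent [PP over no local teacher].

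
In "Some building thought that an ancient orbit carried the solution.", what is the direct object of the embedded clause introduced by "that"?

Within the embedded clause introduced by "that", the direct object of "carried" is "the solution".

the solution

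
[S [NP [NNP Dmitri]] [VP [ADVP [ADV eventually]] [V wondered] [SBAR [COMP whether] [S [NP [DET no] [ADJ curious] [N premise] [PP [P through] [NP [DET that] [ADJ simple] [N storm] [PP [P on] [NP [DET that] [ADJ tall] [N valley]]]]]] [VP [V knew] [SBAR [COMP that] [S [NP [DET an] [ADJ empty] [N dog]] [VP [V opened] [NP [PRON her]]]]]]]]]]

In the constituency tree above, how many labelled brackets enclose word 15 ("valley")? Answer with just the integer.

10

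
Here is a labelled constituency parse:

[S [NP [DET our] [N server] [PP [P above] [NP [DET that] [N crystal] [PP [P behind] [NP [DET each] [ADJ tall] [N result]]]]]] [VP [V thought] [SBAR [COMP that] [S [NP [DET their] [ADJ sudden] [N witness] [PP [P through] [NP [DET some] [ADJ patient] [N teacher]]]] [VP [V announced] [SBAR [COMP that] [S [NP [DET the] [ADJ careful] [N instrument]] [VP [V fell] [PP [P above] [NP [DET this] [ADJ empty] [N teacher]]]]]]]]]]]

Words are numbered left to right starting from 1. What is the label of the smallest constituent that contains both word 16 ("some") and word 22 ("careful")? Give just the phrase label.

S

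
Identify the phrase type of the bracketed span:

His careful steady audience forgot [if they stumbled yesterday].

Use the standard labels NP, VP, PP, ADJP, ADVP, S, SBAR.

SBAR

The span is built around the complementizer "if" — a subordinate clause (SBAR).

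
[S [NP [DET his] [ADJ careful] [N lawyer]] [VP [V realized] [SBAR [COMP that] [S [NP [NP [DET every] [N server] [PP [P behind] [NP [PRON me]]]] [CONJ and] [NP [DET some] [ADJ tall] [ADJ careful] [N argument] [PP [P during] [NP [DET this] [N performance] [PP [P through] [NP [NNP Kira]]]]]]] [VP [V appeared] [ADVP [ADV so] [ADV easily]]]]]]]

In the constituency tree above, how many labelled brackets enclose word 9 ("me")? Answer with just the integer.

9

The word sits inside PRON, which is inside NP, inside PP, inside NP, inside NP, inside S, inside SBAR, inside VP, inside S — 9 brackets in all.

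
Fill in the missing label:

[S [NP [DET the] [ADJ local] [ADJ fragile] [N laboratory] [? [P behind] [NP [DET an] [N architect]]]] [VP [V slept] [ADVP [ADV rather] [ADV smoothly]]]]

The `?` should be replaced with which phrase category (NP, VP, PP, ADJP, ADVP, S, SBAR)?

PP

The `?` node immediately contains: P 'behind', NP. That is the internal structure of a prepositional phrase, so the label is PP.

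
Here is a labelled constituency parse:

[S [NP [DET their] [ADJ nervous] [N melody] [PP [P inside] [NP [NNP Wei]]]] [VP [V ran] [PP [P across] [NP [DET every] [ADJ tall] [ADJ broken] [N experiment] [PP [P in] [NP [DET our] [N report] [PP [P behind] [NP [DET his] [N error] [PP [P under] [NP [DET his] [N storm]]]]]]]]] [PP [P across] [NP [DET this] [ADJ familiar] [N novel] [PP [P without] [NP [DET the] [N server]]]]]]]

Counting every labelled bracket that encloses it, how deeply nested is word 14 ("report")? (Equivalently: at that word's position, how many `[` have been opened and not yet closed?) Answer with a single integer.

7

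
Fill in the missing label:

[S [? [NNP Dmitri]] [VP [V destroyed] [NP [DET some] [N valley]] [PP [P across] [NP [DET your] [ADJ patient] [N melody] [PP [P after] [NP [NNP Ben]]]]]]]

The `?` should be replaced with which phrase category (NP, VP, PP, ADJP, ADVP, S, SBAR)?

NP

A constituent whose immediate children are NNP 'Dmitri' is a noun phrase: NP.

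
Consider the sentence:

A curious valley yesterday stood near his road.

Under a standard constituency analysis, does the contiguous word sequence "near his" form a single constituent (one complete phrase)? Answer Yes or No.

The smallest constituent containing the whole sequence is the prepositional phrase [PP near his road], but the sequence is only part of it — it straddles the boundary between preposition "near" and noun phrase "his road".

No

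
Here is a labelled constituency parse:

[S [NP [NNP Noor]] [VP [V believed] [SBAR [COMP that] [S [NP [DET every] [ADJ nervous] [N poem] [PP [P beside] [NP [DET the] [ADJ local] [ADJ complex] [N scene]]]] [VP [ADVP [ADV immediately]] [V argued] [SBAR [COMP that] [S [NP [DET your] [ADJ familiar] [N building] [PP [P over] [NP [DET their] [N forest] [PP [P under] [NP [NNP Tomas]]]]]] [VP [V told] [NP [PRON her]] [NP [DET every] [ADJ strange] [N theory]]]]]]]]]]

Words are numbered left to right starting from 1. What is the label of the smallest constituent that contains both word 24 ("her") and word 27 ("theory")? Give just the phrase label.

The smallest bracket enclosing both words is [VP told her every strange theory], so the label is VP.

VP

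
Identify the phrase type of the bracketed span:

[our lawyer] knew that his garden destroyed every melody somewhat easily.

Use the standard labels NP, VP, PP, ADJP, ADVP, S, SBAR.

NP

The span is built around the noun "lawyer" — a noun phrase (NP).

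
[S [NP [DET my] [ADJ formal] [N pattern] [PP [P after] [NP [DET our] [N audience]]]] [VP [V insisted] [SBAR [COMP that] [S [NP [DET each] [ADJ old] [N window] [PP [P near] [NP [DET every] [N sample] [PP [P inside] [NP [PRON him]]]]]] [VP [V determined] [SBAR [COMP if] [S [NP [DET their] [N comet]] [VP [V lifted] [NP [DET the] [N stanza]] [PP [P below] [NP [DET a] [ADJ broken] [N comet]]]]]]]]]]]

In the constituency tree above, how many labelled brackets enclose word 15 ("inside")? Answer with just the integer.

9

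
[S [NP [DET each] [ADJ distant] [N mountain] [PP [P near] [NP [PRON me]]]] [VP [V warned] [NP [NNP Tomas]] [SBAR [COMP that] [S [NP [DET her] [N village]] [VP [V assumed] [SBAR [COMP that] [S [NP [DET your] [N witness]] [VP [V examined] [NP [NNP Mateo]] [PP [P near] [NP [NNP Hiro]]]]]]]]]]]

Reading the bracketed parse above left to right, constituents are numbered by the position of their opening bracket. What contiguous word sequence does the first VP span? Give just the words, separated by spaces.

warned Tomas that her village assumed that your witness examined Mateo near Hiro

The VP opening brackets appear, in order, over: "warned Tomas that her village assumed that your witness examined Mateo near Hiro"; "assumed that your witness examined Mateo near Hiro"; "examined Mateo near Hiro". The first one spans "warned Tomas that her village assumed that your witness examined Mateo near Hiro".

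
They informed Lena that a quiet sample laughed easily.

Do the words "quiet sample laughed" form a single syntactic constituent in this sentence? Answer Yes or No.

No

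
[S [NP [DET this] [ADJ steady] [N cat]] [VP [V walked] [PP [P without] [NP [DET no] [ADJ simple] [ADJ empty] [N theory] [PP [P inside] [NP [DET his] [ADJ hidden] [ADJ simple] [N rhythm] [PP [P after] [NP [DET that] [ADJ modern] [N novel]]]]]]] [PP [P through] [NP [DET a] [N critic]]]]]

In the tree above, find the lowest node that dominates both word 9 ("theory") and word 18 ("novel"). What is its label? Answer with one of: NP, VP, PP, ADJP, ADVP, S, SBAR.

NP

Word 9 lies under S → VP → PP → NP → N; word 18 lies under S → VP → PP → NP → PP → NP → PP → NP → N. The lowest shared node is the NP.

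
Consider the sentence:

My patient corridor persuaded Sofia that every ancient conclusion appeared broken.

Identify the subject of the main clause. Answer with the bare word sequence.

my patient corridor

In the main clause the verb is "persuaded"; the NP preceding it, "my patient corridor", is the subject.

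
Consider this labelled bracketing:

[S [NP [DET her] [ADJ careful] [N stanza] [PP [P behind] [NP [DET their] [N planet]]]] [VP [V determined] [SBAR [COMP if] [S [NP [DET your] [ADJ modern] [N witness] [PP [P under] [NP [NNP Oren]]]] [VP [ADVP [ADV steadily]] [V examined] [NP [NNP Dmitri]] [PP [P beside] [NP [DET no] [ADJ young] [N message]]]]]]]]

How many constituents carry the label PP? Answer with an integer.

The PP constituents are: [PP behind their planet]; [PP under Oren]; [PP beside no young message]. Total: 3.

3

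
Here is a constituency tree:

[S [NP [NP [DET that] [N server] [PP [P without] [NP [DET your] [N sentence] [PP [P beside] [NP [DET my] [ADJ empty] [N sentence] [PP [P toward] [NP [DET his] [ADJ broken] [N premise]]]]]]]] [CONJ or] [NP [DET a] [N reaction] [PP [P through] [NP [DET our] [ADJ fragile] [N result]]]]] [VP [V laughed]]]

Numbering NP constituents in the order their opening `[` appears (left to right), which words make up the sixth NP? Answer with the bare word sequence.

a reaction through our fragile result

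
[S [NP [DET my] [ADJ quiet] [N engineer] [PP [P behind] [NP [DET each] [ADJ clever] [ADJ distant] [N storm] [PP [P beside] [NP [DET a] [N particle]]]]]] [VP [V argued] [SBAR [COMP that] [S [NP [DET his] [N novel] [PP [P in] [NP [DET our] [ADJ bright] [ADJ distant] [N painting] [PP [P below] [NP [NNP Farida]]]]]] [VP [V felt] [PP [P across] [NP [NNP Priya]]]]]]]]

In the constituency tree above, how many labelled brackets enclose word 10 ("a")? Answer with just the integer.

7

The word sits inside DET, which is inside NP, inside PP, inside NP, inside PP, inside NP, inside S — 7 brackets in all.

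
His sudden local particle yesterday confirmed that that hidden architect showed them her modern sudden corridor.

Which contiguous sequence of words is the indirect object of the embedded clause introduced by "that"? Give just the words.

them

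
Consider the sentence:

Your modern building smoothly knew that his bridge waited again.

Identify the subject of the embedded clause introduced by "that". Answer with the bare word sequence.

his bridge

In the embedded clause introduced by "that" the verb is "waited"; the NP preceding it, "his bridge", is the subject.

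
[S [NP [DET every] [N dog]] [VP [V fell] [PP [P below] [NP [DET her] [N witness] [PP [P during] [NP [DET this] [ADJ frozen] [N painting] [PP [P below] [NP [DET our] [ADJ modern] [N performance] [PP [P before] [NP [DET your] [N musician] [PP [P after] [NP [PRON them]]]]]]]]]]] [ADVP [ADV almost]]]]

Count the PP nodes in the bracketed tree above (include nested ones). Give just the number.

Listing each PP by its span: [PP below her witness during this frozen painting below our modern performance before your musician after them]; [PP during this frozen painting below our modern performance before your musician after them]; [PP below our modern performance before your musician after them]; [PP before your musician after them]; [PP after them] — that makes 5.

5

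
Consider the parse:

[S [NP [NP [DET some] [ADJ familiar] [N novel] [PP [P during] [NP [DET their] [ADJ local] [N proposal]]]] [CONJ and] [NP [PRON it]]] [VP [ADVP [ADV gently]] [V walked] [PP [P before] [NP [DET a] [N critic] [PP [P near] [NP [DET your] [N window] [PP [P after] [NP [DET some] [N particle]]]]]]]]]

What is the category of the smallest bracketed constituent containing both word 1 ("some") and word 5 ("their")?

Word 1 lies under S → NP → NP → DET; word 5 lies under S → NP → NP → PP → NP → DET. The lowest shared node is the NP.

NP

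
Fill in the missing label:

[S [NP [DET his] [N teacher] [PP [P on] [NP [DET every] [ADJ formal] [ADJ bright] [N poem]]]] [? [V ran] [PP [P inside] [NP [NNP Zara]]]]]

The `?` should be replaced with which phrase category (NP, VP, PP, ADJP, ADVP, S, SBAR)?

VP

A constituent whose immediate children are V 'ran', PP is a verb phrase: VP.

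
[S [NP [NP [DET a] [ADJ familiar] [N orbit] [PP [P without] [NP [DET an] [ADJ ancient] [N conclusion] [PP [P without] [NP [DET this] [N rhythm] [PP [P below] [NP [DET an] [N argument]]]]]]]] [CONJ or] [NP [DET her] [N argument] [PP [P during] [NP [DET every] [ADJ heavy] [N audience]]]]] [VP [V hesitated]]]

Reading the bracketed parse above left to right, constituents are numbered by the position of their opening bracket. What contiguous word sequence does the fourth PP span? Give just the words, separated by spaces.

during every heavy audience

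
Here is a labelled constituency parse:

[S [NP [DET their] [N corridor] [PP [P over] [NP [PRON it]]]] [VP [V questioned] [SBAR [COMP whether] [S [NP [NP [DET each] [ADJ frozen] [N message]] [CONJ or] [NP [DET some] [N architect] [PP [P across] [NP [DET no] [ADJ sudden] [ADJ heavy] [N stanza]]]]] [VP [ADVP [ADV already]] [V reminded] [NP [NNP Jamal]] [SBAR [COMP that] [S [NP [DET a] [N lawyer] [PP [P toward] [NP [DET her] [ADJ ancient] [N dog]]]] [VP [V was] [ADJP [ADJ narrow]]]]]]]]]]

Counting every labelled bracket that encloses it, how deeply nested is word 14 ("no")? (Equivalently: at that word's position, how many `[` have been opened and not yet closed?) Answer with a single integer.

The word sits inside DET, which is inside NP, inside PP, inside NP, inside NP, inside S, inside SBAR, inside VP, inside S — 9 brackets in all.

9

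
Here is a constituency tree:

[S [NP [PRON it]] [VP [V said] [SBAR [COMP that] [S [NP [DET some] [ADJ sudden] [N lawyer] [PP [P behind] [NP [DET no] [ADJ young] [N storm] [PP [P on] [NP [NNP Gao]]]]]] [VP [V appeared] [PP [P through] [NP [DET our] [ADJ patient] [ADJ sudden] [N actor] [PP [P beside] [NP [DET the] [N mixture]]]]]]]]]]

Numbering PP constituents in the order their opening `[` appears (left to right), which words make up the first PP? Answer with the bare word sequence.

behind no young storm on Gao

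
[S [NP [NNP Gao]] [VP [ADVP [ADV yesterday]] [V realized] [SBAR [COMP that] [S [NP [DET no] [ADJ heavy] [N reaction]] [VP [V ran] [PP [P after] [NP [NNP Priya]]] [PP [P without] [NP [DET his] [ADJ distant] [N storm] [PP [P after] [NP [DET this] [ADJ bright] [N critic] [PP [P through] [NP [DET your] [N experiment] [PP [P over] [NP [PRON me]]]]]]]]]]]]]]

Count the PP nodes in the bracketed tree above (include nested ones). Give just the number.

5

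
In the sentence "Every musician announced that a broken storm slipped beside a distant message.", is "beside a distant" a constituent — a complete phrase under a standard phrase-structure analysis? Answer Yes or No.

No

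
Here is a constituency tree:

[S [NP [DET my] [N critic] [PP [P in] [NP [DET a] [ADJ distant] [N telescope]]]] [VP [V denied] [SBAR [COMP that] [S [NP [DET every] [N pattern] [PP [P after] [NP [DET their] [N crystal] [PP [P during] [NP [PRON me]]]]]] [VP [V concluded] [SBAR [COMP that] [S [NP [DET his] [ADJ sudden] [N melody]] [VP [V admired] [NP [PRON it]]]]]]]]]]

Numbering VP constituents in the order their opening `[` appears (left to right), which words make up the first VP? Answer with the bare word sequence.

Opening `[VP` markers occur at word positions 7, 16, 21; the first of these opens the constituent [VP denied that every pattern after their crystal during me concluded that his sudden melody admired it].

denied that every pattern after their crystal during me concluded that his sudden melody admired it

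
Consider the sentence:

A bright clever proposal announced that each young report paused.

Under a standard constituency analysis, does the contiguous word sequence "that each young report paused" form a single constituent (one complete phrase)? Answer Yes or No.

The sequence corresponds to a single SBAR node — the subordinate clause "that each young report paused".

Yes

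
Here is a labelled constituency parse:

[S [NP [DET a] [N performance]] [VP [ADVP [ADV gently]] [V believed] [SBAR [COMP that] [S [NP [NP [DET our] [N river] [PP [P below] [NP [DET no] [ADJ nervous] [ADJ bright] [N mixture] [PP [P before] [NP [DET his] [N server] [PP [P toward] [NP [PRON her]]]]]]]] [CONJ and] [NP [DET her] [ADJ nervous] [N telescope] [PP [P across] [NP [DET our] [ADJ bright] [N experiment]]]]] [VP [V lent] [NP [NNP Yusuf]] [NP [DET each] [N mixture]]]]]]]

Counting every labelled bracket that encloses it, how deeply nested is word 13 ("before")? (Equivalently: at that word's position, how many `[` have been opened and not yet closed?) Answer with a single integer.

10

The word sits inside P, which is inside PP, inside NP, inside PP, inside NP, inside NP, inside S, inside SBAR, inside VP, inside S — 10 brackets in all.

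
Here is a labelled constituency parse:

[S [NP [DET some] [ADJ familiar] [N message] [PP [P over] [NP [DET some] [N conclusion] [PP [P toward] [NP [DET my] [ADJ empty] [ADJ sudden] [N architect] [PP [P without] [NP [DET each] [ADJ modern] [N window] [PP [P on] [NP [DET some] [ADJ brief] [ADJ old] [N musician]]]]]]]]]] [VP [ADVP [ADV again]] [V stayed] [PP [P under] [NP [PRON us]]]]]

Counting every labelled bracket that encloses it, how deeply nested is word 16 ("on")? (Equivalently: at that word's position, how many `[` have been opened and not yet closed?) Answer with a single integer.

10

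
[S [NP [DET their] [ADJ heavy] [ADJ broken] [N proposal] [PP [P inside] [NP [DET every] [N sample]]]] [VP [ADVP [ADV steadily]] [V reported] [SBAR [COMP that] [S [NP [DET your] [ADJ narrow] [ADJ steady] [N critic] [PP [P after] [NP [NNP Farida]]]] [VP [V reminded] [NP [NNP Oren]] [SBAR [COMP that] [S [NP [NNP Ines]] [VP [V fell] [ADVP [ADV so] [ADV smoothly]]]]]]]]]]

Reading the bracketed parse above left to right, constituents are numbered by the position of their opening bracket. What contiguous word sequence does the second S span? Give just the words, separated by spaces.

your narrow steady critic after Farida reminded Oren that Ines fell so smoothly

Opening `[S` markers occur at word positions 1, 11, 20; the second of these opens the constituent [S your narrow steady critic after Farida reminded Oren that Ines fell so smoothly].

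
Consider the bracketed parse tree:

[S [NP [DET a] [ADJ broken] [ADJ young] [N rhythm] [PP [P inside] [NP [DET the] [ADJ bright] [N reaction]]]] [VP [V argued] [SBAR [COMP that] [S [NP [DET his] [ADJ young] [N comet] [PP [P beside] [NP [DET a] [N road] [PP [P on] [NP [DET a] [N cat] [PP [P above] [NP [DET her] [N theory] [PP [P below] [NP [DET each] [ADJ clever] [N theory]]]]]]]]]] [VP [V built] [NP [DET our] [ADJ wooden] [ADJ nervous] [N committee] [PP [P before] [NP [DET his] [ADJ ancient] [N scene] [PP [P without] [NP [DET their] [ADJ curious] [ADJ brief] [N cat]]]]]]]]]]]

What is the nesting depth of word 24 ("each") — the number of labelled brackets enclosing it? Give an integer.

14

Counting open brackets not yet closed at "each": [S [VP [SBAR [S [NP [PP [NP [PP [NP [PP [NP [PP [NP [DET = 14.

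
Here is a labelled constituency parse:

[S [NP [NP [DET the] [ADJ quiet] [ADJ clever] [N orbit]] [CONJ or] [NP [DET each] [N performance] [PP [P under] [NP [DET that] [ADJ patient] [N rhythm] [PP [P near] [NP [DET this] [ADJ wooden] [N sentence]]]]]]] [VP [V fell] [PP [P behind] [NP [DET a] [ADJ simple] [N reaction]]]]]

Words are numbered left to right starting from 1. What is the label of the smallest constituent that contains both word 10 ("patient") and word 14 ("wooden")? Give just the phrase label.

NP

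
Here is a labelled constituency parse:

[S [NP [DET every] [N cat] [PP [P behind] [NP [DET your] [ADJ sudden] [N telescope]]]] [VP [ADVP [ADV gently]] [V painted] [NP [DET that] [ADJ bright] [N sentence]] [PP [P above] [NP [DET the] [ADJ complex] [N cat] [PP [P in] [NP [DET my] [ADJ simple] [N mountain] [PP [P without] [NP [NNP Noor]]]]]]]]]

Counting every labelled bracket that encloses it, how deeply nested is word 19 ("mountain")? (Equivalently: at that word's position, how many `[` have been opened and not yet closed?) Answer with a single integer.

7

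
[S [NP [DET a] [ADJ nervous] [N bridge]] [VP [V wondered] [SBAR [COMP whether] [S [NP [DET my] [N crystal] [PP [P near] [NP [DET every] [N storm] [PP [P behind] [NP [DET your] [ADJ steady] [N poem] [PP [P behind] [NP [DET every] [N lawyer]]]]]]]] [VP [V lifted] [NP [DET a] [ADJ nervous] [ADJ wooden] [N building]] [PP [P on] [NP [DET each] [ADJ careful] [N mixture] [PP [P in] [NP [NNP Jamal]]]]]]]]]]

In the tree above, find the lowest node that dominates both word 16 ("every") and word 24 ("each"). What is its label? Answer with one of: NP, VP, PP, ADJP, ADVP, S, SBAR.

Both words fall inside [S my crystal near every storm behind your steady poem behind every lawyer lifted a nervous wooden building on each careful mixture in Jamal] (words 6–28), and no smaller constituent contains them both. Label: S.

S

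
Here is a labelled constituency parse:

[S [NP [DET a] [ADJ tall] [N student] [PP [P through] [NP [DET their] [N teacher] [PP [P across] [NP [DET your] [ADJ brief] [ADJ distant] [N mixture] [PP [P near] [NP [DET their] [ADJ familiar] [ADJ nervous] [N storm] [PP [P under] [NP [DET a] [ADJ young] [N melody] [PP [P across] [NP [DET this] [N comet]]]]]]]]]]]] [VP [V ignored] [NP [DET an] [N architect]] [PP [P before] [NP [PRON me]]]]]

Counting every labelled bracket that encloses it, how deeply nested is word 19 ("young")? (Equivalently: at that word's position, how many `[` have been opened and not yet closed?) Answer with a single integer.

11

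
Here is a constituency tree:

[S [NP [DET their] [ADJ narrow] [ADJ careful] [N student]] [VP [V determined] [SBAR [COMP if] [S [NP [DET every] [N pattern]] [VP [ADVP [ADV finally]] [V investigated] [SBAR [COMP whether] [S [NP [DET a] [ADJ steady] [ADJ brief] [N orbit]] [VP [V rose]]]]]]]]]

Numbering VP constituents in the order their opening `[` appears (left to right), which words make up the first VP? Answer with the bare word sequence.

determined if every pattern finally investigated whether a steady brief orbit rose

Opening `[VP` markers occur at word positions 5, 9, 16; the first of these opens the constituent [VP determined if every pattern finally investigated whether a steady brief orbit rose].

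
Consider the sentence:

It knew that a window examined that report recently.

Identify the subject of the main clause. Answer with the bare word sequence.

it

The subject of the main clause is the NP immediately before the verb "knew": "it".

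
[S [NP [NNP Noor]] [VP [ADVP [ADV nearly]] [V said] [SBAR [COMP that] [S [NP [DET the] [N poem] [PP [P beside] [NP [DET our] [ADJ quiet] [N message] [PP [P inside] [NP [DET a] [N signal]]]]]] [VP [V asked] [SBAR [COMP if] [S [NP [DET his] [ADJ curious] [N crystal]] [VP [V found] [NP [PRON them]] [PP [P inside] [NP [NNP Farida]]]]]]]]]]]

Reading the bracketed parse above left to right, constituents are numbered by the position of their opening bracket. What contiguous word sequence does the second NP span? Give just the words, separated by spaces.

the poem beside our quiet message inside a signal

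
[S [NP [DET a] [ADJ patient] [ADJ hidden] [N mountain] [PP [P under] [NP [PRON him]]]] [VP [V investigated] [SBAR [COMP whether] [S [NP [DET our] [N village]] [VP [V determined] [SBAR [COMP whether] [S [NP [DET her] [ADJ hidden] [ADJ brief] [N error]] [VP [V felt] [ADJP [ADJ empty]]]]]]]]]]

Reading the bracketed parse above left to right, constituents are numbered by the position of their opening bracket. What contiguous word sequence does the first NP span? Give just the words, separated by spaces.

a patient hidden mountain under him

In left-to-right order the NP constituents are "a patient hidden mountain under him"; "him"; "our village"; "her hidden brief error". Number 1 is "a patient hidden mountain under him".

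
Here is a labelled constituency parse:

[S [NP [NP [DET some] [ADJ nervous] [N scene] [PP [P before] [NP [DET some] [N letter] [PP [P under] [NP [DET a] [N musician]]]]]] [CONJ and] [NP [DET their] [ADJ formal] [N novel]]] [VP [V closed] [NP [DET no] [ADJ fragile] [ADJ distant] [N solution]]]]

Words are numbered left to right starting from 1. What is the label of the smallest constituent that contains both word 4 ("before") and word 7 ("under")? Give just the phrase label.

The smallest bracket enclosing both words is [PP before some letter under a musician], so the label is PP.

PP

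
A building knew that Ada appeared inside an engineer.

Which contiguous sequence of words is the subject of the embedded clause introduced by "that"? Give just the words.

The subject of the embedded clause introduced by "that" is the NP immediately before the verb "appeared": "Ada".

Ada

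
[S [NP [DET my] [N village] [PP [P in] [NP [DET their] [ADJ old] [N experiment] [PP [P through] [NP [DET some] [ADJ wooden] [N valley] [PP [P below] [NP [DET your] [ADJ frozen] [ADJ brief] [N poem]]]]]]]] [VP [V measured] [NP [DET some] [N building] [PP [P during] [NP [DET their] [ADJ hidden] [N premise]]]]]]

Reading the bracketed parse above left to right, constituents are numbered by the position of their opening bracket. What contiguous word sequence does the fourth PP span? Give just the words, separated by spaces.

during their hidden premise

Opening `[PP` markers occur at word positions 3, 7, 11, 19; the fourth of these opens the constituent [PP during their hidden premise].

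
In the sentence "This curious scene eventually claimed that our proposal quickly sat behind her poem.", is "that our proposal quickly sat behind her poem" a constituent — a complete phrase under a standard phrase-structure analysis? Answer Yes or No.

Yes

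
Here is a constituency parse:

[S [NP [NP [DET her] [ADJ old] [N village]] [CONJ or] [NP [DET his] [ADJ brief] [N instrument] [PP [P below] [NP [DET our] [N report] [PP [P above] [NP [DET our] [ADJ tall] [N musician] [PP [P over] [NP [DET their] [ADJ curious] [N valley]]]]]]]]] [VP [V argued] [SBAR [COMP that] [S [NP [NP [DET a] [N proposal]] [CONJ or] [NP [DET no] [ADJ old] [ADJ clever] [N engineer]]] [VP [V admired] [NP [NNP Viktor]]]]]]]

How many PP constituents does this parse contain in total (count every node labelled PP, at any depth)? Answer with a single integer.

3

The PP constituents are: [PP below our report above our tall musician over their curious valley]; [PP above our tall musician over their curious valley]; [PP over their curious valley]. Total: 3.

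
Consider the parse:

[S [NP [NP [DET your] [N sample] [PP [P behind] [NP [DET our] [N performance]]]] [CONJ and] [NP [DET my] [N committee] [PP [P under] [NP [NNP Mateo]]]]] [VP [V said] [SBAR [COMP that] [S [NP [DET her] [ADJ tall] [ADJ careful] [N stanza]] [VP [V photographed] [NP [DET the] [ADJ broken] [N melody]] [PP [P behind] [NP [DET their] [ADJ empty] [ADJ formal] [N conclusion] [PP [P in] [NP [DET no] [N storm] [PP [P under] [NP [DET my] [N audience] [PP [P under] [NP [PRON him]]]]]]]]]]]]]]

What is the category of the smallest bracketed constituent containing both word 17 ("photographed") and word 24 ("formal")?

Both words fall inside [VP photographed the broken melody behind their empty formal conclusion in no storm under my audience under him] (words 17–33), and no smaller constituent contains them both. Label: VP.

VP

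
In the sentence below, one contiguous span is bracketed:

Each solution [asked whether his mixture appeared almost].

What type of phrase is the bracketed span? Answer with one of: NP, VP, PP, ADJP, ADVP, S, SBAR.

VP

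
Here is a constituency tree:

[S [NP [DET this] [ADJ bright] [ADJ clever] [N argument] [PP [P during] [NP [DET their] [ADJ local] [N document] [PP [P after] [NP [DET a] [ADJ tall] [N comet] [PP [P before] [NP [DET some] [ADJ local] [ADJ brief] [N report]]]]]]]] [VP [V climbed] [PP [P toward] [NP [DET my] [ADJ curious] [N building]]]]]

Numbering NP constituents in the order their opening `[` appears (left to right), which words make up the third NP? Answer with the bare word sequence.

a tall comet before some local brief report

The NP opening brackets appear, in order, over: "this bright clever argument during their local document after a tall comet before some local brief report"; "their local document after a tall comet before some local brief report"; "a tall comet before some local brief report"; "some local brief report"; "my curious building". The third one spans "a tall comet before some local brief report".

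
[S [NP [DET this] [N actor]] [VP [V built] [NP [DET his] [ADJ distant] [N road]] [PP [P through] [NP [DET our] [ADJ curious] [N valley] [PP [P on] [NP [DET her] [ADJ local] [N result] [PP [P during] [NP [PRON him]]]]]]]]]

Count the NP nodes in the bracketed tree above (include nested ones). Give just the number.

5

Scanning left to right, an opening `[NP` appears at word positions 1, 4, 8, 12, 16 — 5 in total.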